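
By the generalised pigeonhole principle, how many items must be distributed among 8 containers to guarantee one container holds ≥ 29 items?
n = (29 − 1)·8 + 1 = 225

By the generalised pigeonhole principle, to guarantee some box contains ≥ r objects we need more than (r − 1) · k objects total. Threshold: n = (r − 1) · k + 1. With r = 29 and k = 8: n = 28 · 8 + 1 = 224 + 1 = 225. For n = 224 = 28 · 8, we can put exactly 28 objects in every box, avoiding 29 in any single one — so 225 is tight.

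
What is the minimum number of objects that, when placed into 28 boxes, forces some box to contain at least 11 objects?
n = (11 − 1)·28 + 1 = 281

By the generalised pigeonhole principle, to guarantee some box contains ≥ r objects we need more than (r − 1) · k objects total. Threshold: n = (r − 1) · k + 1. With r = 11 and k = 28: n = 10 · 28 + 1 = 280 + 1 = 281. For n = 280 = 10 · 28, we can put exactly 10 objects in every box, avoiding 11 in any single one — so 281 is tight.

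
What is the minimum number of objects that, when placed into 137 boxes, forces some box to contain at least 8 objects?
n = (8 − 1)·137 + 1 = 960

By the generalised pigeonhole principle, to guarantee some box contains ≥ r objects we need more than (r − 1) · k objects total. Threshold: n = (r − 1) · k + 1. With r = 8 and k = 137: n = 7 · 137 + 1 = 959 + 1 = 960. For n = 959 = 7 · 137, we can put exactly 7 objects in every box, avoiding 8 in any single one — so 960 is tight.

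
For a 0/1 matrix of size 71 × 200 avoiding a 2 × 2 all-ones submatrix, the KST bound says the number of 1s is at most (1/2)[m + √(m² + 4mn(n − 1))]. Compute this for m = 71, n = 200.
z(71, 200; 2, 2) ≤ (1/2)[71 + √(71² + 4·71·200·199)] = (1/2)[71 + √11308241] = 1716.8864

Kővári–Sós–Turán: let r_1, ..., r_71 be the row sums and z = Σ r_i the total number of 1s. Each pair of columns can share at most one row with both entries 1 (else a 2×2 all-ones block appears), so Σ_i C(r_i, 2) ≤ C(200, 2) = 19900. By convexity Σ_i C(r_i, 2) ≥ 71·C(z/71, 2) = z(z − 71)/(2·71), giving z² − 71z − 71·200·199 ≤ 0 and hence z ≤ (1/2)[71 + √(5041 + 4·2825800)] = (1/2)[71 + √11308241] ≈ (1/2)(71 + 3362.7728) = 1716.8864.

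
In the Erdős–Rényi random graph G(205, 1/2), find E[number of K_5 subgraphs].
E[# K_5] = C(205, 5) · (1/2)^C(5, 2) = 2872408791 / 2^10 ≈ 2805086.709961

For each 5-subset S of vertices (there are C(205, 5) = 2872408791 such S), let X_S = 1 if S induces a K_5 (all C(5, 2) = 10 edges present). Then P(X_S = 1) = (1/2)^10 = 1/1024. By linearity of expectation, E[# K_5] = C(205, 5) · (1/2)^10 = 2872408791 / 1024 ≈ 2805086.709961.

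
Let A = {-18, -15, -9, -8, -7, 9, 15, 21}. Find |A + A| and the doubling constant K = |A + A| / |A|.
K = |A + A| / |A| = 32/8 = 4

Enumerate A + A = {a + b : a, b ∈ A}. With |A| = 8, there are |A|^2 = 64 ordered sum pairs; collecting distinct values, A + A = {-36, -33, -30, -27, -26, -25, -24, -23, -22, -18, -17, -16, -15, -14, -9, -6, -3, 0, 1, 2, 3, 6, 7, 8, 12, 13, 14, 18, 24, 30, 36, 42}, so |A + A| = 32. Thus K = 32/8 = 4. For comparison, the minimum possible |A + A| over all 8-element sets is 2·8 − 1 = 15 (so min K = 15/8), attained only by arithmetic progressions.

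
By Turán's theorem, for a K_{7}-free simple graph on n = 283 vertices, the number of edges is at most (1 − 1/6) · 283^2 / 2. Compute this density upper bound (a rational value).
Turán density bound = (5/6) · 283^2/2 = 400445/12 ≈ 33370.4167

Turán's theorem: ex(n, K_{r+1}) is achieved by the complete r-partite Turán graph T(n, r) with parts as balanced as possible, and is at most (1 − 1/r) · n^2/2. For r = 6, n = 283: the density bound is (5/6) · 80089/2 = 400445/12 ≈ 33370.4167. The integer-valued extremum is e(T(283, 6)) = 33370, which is strictly less than the density bound 400445/12 since 6 ∤ 283 (the parts of T(283, 6) cannot all be equal).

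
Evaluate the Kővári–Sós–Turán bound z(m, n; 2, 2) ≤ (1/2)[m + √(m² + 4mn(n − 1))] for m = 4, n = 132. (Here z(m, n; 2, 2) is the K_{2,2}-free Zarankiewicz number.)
z(4, 132; 2, 2) ≤ (1/2)[4 + √(4² + 4·4·132·131)] = (1/2)[4 + √276688] = 265.0057

Kővári–Sós–Turán: let r_1, ..., r_4 be the row sums and z = Σ r_i the total number of 1s. Each pair of columns can share at most one row with both entries 1 (else a 2×2 all-ones block appears), so Σ_i C(r_i, 2) ≤ C(132, 2) = 8646. By convexity Σ_i C(r_i, 2) ≥ 4·C(z/4, 2) = z(z − 4)/(2·4), giving z² − 4z − 4·132·131 ≤ 0 and hence z ≤ (1/2)[4 + √(16 + 4·69168)] = (1/2)[4 + √276688] ≈ (1/2)(4 + 526.0114) = 265.0057.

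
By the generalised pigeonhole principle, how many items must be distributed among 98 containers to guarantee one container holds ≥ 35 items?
n = (35 − 1)·98 + 1 = 3333

By the generalised pigeonhole principle, to guarantee some box contains ≥ r objects we need more than (r − 1) · k objects total. Threshold: n = (r − 1) · k + 1. With r = 35 and k = 98: n = 34 · 98 + 1 = 3332 + 1 = 3333. For n = 3332 = 34 · 98, we can put exactly 34 objects in every box, avoiding 35 in any single one — so 3333 is tight.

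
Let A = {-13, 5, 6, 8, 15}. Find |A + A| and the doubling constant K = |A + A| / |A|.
K = |A + A| / |A| = 15/5 = 3

Enumerate A + A = {a + b : a, b ∈ A}. With |A| = 5, there are |A|^2 = 25 ordered sum pairs; collecting distinct values, A + A = {-26, -8, -7, -5, 2, 10, 11, 12, 13, 14, 16, 20, 21, 23, 30}, so |A + A| = 15. Thus K = 15/5 = 3. For comparison, the minimum possible |A + A| over all 5-element sets is 2·5 − 1 = 9 (so min K = 9/5), attained only by arithmetic progressions.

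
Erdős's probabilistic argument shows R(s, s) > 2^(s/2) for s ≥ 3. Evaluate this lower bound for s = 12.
2^(12/2) = 64; so R(12, 12) > 64

Colour each edge of K_n uniformly at random with red/blue. The expected number of monochromatic K_12 is C(n, 12) · 2 · 2^(−C(12,2)). If C(n, 12) · 2^(1 − C(12,2)) < 1, then with positive probability no monochromatic K_12 exists, so R(12, 12) > n. The standard estimate C(n, 12) ≤ n^12/12! shows this inequality holds whenever n ≤ 2^(12/2) (since 12! · 2^(C(12,2) − 1) > 2^(12^2/2) ≥ n^12). Hence R(12, 12) > 2^(12/2) = 64.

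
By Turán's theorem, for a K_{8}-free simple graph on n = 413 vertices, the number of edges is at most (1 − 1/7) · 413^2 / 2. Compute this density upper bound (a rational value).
Turán density bound = (6/7) · 413^2/2 = 73101

Turán's theorem: ex(n, K_{r+1}) is achieved by the complete r-partite Turán graph T(n, r) with parts as balanced as possible, and is at most (1 − 1/r) · n^2/2. For r = 7, n = 413: the density bound is (6/7) · 170569/2 = 73101. Since 7 ∣ 413, the Turán graph T(413, 7) has parts of equal size 59, and its edge count e(T(413, 7)) = 73101 attains the density bound exactly.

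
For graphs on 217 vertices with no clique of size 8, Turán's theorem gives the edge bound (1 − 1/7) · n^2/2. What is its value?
Turán density bound = (6/7) · 217^2/2 = 20181

Turán's theorem: ex(n, K_{r+1}) is achieved by the complete r-partite Turán graph T(n, r) with parts as balanced as possible, and is at most (1 − 1/r) · n^2/2. For r = 7, n = 217: the density bound is (6/7) · 47089/2 = 20181. Since 7 ∣ 217, the Turán graph T(217, 7) has parts of equal size 31, and its edge count e(T(217, 7)) = 20181 attains the density bound exactly.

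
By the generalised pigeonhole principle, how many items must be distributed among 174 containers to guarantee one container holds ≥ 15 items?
n = (15 − 1)·174 + 1 = 2437

By the generalised pigeonhole principle, to guarantee some box contains ≥ r objects we need more than (r − 1) · k objects total. Threshold: n = (r − 1) · k + 1. With r = 15 and k = 174: n = 14 · 174 + 1 = 2436 + 1 = 2437. For n = 2436 = 14 · 174, we can put exactly 14 objects in every box, avoiding 15 in any single one — so 2437 is tight.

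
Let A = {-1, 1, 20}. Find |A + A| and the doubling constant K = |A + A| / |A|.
K = |A + A| / |A| = 6/3 = 2

Enumerate A + A = {a + b : a, b ∈ A}. With |A| = 3, there are |A|^2 = 9 ordered sum pairs; collecting distinct values, A + A = {-2, 0, 2, 19, 21, 40}, so |A + A| = 6. Thus K = 6/3 = 2. For comparison, the minimum possible |A + A| over all 3-element sets is 2·3 − 1 = 5 (so min K = 5/3), attained only by arithmetic progressions.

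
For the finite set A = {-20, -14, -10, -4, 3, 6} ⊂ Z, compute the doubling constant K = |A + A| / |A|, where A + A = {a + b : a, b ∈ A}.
K = |A + A| / |A| = 18/6 = 3

Enumerate A + A = {a + b : a, b ∈ A}. With |A| = 6, there are |A|^2 = 36 ordered sum pairs; collecting distinct values, A + A = {-40, -34, -30, -28, -24, -20, -18, -17, -14, -11, -8, -7, -4, -1, 2, 6, 9, 12}, so |A + A| = 18. Thus K = 18/6 = 3. For comparison, the minimum possible |A + A| over all 6-element sets is 2·6 − 1 = 11 (so min K = 11/6), attained only by arithmetic progressions.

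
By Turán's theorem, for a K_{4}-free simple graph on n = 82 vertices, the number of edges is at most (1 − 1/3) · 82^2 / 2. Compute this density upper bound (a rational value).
Turán density bound = (2/3) · 82^2/2 = 6724/3 ≈ 2241.3333

Turán's theorem: ex(n, K_{r+1}) is achieved by the complete r-partite Turán graph T(n, r) with parts as balanced as possible, and is at most (1 − 1/r) · n^2/2. For r = 3, n = 82: the density bound is (2/3) · 6724/2 = 6724/3 ≈ 2241.3333. The integer-valued extremum is e(T(82, 3)) = 2241, which is strictly less than the density bound 6724/3 since 3 ∤ 82 (the parts of T(82, 3) cannot all be equal).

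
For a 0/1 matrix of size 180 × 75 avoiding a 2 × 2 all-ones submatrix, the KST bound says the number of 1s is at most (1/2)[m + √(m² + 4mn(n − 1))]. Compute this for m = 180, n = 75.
z(180, 75; 2, 2) ≤ (1/2)[180 + √(180² + 4·180·75·74)] = (1/2)[180 + √4028400] = 1093.5437

Kővári–Sós–Turán: let r_1, ..., r_180 be the row sums and z = Σ r_i the total number of 1s. Each pair of columns can share at most one row with both entries 1 (else a 2×2 all-ones block appears), so Σ_i C(r_i, 2) ≤ C(75, 2) = 2775. By convexity Σ_i C(r_i, 2) ≥ 180·C(z/180, 2) = z(z − 180)/(2·180), giving z² − 180z − 180·75·74 ≤ 0 and hence z ≤ (1/2)[180 + √(32400 + 4·999000)] = (1/2)[180 + √4028400] ≈ (1/2)(180 + 2007.0874) = 1093.5437.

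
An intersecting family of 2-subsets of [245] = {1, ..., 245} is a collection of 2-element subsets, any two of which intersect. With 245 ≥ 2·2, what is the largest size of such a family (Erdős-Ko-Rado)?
max |F| = C(244, 1) = 244

Erdős-Ko-Rado (1961): when n ≥ 2k, max |F| = C(n−1, k−1). The bound is attained by the star {A : i ∈ A} for any fixed i ∈ [n]. Here C(245−1, 2−1) = C(244, 1) = 244.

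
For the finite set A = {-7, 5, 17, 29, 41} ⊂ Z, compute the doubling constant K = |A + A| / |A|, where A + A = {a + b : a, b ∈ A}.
K = |A + A| / |A| = 9/5

Enumerate A + A = {a + b : a, b ∈ A}. With |A| = 5, there are |A|^2 = 25 ordered sum pairs; collecting distinct values, A + A = {-14, -2, 10, 22, 34, 46, 58, 70, 82}, so |A + A| = 9. Thus K = 9/5. Here |A + A| = 2|A| − 1 = 9, the minimum possible — so K = 9/5 is minimal, which holds iff A is an arithmetic progression.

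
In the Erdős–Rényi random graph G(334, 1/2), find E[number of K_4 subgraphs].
E[# K_4] = C(334, 4) · (1/2)^C(4, 2) = 509267001 / 2^6 = 7957296.890625

For each 4-subset S of vertices (there are C(334, 4) = 509267001 such S), let X_S = 1 if S induces a K_4 (all C(4, 2) = 6 edges present). Then P(X_S = 1) = (1/2)^6 = 1/64. By linearity of expectation, E[# K_4] = C(334, 4) · (1/2)^6 = 509267001 / 64 = 7957296.890625.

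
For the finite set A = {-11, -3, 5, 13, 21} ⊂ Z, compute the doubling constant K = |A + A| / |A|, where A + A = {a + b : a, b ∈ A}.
K = |A + A| / |A| = 9/5

Enumerate A + A = {a + b : a, b ∈ A}. With |A| = 5, there are |A|^2 = 25 ordered sum pairs; collecting distinct values, A + A = {-22, -14, -6, 2, 10, 18, 26, 34, 42}, so |A + A| = 9. Thus K = 9/5. Here |A + A| = 2|A| − 1 = 9, the minimum possible — so K = 9/5 is minimal, which holds iff A is an arithmetic progression.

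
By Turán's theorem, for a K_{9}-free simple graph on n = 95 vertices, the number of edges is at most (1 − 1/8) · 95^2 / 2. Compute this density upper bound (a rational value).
Turán density bound = (7/8) · 95^2/2 = 63175/16 ≈ 3948.4375

Turán's theorem: ex(n, K_{r+1}) is achieved by the complete r-partite Turán graph T(n, r) with parts as balanced as possible, and is at most (1 − 1/r) · n^2/2. For r = 8, n = 95: the density bound is (7/8) · 9025/2 = 63175/16 ≈ 3948.4375. The integer-valued extremum is e(T(95, 8)) = 3948, which is strictly less than the density bound 63175/16 since 8 ∤ 95 (the parts of T(95, 8) cannot all be equal).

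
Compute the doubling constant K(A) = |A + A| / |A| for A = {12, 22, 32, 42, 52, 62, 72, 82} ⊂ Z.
K = |A + A| / |A| = 15/8

Enumerate A + A = {a + b : a, b ∈ A}. With |A| = 8, there are |A|^2 = 64 ordered sum pairs; collecting distinct values, A + A = {24, 34, 44, 54, 64, 74, 84, 94, 104, 114, 124, 134, 144, 154, 164}, so |A + A| = 15. Thus K = 15/8. Here |A + A| = 2|A| − 1 = 15, the minimum possible — so K = 15/8 is minimal, which holds iff A is an arithmetic progression.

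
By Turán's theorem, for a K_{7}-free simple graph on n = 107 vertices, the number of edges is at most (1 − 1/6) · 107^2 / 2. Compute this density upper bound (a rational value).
Turán density bound = (5/6) · 107^2/2 = 57245/12 ≈ 4770.4167

Turán's theorem: ex(n, K_{r+1}) is achieved by the complete r-partite Turán graph T(n, r) with parts as balanced as possible, and is at most (1 − 1/r) · n^2/2. For r = 6, n = 107: the density bound is (5/6) · 11449/2 = 57245/12 ≈ 4770.4167. The integer-valued extremum is e(T(107, 6)) = 4770, which is strictly less than the density bound 57245/12 since 6 ∤ 107 (the parts of T(107, 6) cannot all be equal).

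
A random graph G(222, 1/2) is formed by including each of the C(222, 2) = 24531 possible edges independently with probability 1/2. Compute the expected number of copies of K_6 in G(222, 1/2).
E[# K_6] = C(222, 6) · (1/2)^C(6, 2) = 155308696543 / 2^15 ≈ 4739645.280243

For each 6-subset S of vertices (there are C(222, 6) = 155308696543 such S), let X_S = 1 if S induces a K_6 (all C(6, 2) = 15 edges present). Then P(X_S = 1) = (1/2)^15 = 1/32768. By linearity of expectation, E[# K_6] = C(222, 6) · (1/2)^15 = 155308696543 / 32768 ≈ 4739645.280243.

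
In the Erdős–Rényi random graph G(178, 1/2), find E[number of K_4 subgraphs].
E[# K_4] = C(178, 4) · (1/2)^C(4, 2) = 40432700 / 2^6 = 10108175/16 = 631760.9375

For each 4-subset S of vertices (there are C(178, 4) = 40432700 such S), let X_S = 1 if S induces a K_4 (all C(4, 2) = 6 edges present). Then P(X_S = 1) = (1/2)^6 = 1/64. By linearity of expectation, E[# K_4] = C(178, 4) · (1/2)^6 = 40432700 / 64 = 10108175/16 = 631760.9375.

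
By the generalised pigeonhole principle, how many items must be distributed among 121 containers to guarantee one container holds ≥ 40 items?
n = (40 − 1)·121 + 1 = 4720

By the generalised pigeonhole principle, to guarantee some box contains ≥ r objects we need more than (r − 1) · k objects total. Threshold: n = (r − 1) · k + 1. With r = 40 and k = 121: n = 39 · 121 + 1 = 4719 + 1 = 4720. For n = 4719 = 39 · 121, we can put exactly 39 objects in every box, avoiding 40 in any single one — so 4720 is tight.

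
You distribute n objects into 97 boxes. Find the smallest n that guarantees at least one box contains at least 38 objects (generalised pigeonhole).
n = (38 − 1)·97 + 1 = 3590

By the generalised pigeonhole principle, to guarantee some box contains ≥ r objects we need more than (r − 1) · k objects total. Threshold: n = (r − 1) · k + 1. With r = 38 and k = 97: n = 37 · 97 + 1 = 3589 + 1 = 3590. For n = 3589 = 37 · 97, we can put exactly 37 objects in every box, avoiding 38 in any single one — so 3590 is tight.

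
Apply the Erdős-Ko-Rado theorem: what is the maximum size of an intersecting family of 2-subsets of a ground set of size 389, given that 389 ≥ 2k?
max |F| = C(388, 1) = 388

The Erdős-Ko-Rado theorem states: for n ≥ 2k, an intersecting family of k-subsets of an n-element set has size at most C(n − 1, k − 1), with equality for 'star' families {A ⊆ [n] : |A| = k, i ∈ A} (fix an element i). For n = 389, k = 2: C(388, 1) = 388.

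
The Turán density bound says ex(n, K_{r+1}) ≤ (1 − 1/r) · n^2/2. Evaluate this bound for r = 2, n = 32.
Turán density bound = (1/2) · 32^2/2 = 256

Turán's theorem: ex(n, K_{r+1}) is achieved by the complete r-partite Turán graph T(n, r) with parts as balanced as possible, and is at most (1 − 1/r) · n^2/2. For r = 2, n = 32: the density bound is (1/2) · 1024/2 = 256. Since 2 ∣ 32, the Turán graph T(32, 2) has parts of equal size 16, and its edge count e(T(32, 2)) = 256 attains the density bound exactly.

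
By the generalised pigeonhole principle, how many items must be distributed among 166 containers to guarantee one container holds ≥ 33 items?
n = (33 − 1)·166 + 1 = 5313

By the generalised pigeonhole principle, to guarantee some box contains ≥ r objects we need more than (r − 1) · k objects total. Threshold: n = (r − 1) · k + 1. With r = 33 and k = 166: n = 32 · 166 + 1 = 5312 + 1 = 5313. For n = 5312 = 32 · 166, we can put exactly 32 objects in every box, avoiding 33 in any single one — so 5313 is tight.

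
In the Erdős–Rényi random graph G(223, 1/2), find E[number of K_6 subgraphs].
E[# K_6] = C(223, 6) · (1/2)^C(6, 2) = 159602946217 / 2^15 ≈ 4870695.380157

For each 6-subset S of vertices (there are C(223, 6) = 159602946217 such S), let X_S = 1 if S induces a K_6 (all C(6, 2) = 15 edges present). Then P(X_S = 1) = (1/2)^15 = 1/32768. By linearity of expectation, E[# K_6] = C(223, 6) · (1/2)^15 = 159602946217 / 32768 ≈ 4870695.380157.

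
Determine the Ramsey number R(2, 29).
R(2, 29) = 29

R(2, k) = k for all k ≥ 2: in a 2-colouring of K_k, either some edge is red (a red K_2) or all edges are blue (a blue K_k). And K_{28} coloured all-blue has no blue K_29, so R(2, 29) > 28. Hence R(2, 29) = 29.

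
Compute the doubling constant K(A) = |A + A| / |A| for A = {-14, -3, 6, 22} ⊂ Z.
K = |A + A| / |A| = 10/4 = 5/2

Enumerate A + A = {a + b : a, b ∈ A}. With |A| = 4, there are |A|^2 = 16 ordered sum pairs; collecting distinct values, A + A = {-28, -17, -8, -6, 3, 8, 12, 19, 28, 44}, so |A + A| = 10. Thus K = 10/4 = 5/2. For comparison, the minimum possible |A + A| over all 4-element sets is 2·4 − 1 = 7 (so min K = 7/4), attained only by arithmetic progressions.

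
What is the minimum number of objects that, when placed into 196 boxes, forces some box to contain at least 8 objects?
n = (8 − 1)·196 + 1 = 1373

By the generalised pigeonhole principle, to guarantee some box contains ≥ r objects we need more than (r − 1) · k objects total. Threshold: n = (r − 1) · k + 1. With r = 8 and k = 196: n = 7 · 196 + 1 = 1372 + 1 = 1373. For n = 1372 = 7 · 196, we can put exactly 7 objects in every box, avoiding 8 in any single one — so 1373 is tight.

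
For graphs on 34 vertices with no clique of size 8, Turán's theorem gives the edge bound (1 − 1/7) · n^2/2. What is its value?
Turán density bound = (6/7) · 34^2/2 = 3468/7 ≈ 495.4286

Turán's theorem: ex(n, K_{r+1}) is achieved by the complete r-partite Turán graph T(n, r) with parts as balanced as possible, and is at most (1 − 1/r) · n^2/2. For r = 7, n = 34: the density bound is (6/7) · 1156/2 = 3468/7 ≈ 495.4286. The integer-valued extremum is e(T(34, 7)) = 495, which is strictly less than the density bound 3468/7 since 7 ∤ 34 (the parts of T(34, 7) cannot all be equal).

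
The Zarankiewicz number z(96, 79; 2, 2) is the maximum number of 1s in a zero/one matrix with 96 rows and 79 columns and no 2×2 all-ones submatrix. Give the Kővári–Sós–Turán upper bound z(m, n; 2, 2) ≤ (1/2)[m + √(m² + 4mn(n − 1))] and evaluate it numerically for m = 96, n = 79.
z(96, 79; 2, 2) ≤ (1/2)[96 + √(96² + 4·96·79·78)] = (1/2)[96 + √2375424] = 818.6205

Kővári–Sós–Turán: let r_1, ..., r_96 be the row sums and z = Σ r_i the total number of 1s. Each pair of columns can share at most one row with both entries 1 (else a 2×2 all-ones block appears), so Σ_i C(r_i, 2) ≤ C(79, 2) = 3081. By convexity Σ_i C(r_i, 2) ≥ 96·C(z/96, 2) = z(z − 96)/(2·96), giving z² − 96z − 96·79·78 ≤ 0 and hence z ≤ (1/2)[96 + √(9216 + 4·591552)] = (1/2)[96 + √2375424] ≈ (1/2)(96 + 1541.2411) = 818.6205.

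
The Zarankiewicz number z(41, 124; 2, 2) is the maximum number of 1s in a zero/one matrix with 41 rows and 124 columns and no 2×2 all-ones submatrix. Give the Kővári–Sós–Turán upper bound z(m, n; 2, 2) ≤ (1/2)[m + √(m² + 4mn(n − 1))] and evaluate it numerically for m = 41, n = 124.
z(41, 124; 2, 2) ≤ (1/2)[41 + √(41² + 4·41·124·123)] = (1/2)[41 + √2503009] = 811.545

Kővári–Sós–Turán: let r_1, ..., r_41 be the row sums and z = Σ r_i the total number of 1s. Each pair of columns can share at most one row with both entries 1 (else a 2×2 all-ones block appears), so Σ_i C(r_i, 2) ≤ C(124, 2) = 7626. By convexity Σ_i C(r_i, 2) ≥ 41·C(z/41, 2) = z(z − 41)/(2·41), giving z² − 41z − 41·124·123 ≤ 0 and hence z ≤ (1/2)[41 + √(1681 + 4·625332)] = (1/2)[41 + √2503009] ≈ (1/2)(41 + 1582.0901) = 811.545.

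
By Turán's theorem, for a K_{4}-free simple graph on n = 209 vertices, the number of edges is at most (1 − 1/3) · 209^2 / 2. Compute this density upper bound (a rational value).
Turán density bound = (2/3) · 209^2/2 = 43681/3 ≈ 14560.3333

Turán's theorem: ex(n, K_{r+1}) is achieved by the complete r-partite Turán graph T(n, r) with parts as balanced as possible, and is at most (1 − 1/r) · n^2/2. For r = 3, n = 209: the density bound is (2/3) · 43681/2 = 43681/3 ≈ 14560.3333. The integer-valued extremum is e(T(209, 3)) = 14560, which is strictly less than the density bound 43681/3 since 3 ∤ 209 (the parts of T(209, 3) cannot all be equal).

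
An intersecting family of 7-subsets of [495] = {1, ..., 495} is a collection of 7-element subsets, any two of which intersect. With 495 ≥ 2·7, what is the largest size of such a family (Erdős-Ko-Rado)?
max |F| = C(494, 6) = 19579108171987

Erdős-Ko-Rado (1961): when n ≥ 2k, max |F| = C(n−1, k−1). The bound is attained by the star {A : i ∈ A} for any fixed i ∈ [n]. Here C(495−1, 7−1) = C(494, 6) = 19579108171987.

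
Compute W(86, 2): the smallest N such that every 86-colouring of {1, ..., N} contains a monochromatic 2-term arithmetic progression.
W(86, 2) = 86 + 1 = 87

A 2-term AP is any pair of integers, so a monochromatic 2-AP exists iff some colour is used at least twice. With 86 colours, the colouring i ↦ i on {1, ..., 86} uses each colour once, avoiding any monochromatic pair, so W(86, 2) > 86. For {1, ..., 87}, pigeonhole forces two integers of the same colour, which form a monochromatic 2-AP. Hence W(86, 2) = 87.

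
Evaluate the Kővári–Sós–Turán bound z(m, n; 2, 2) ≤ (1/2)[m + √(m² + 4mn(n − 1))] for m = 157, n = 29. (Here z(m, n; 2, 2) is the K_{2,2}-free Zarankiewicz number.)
z(157, 29; 2, 2) ≤ (1/2)[157 + √(157² + 4·157·29·28)] = (1/2)[157 + √534585] = 444.0766

Kővári–Sós–Turán: let r_1, ..., r_157 be the row sums and z = Σ r_i the total number of 1s. Each pair of columns can share at most one row with both entries 1 (else a 2×2 all-ones block appears), so Σ_i C(r_i, 2) ≤ C(29, 2) = 406. By convexity Σ_i C(r_i, 2) ≥ 157·C(z/157, 2) = z(z − 157)/(2·157), giving z² − 157z − 157·29·28 ≤ 0 and hence z ≤ (1/2)[157 + √(24649 + 4·127484)] = (1/2)[157 + √534585] ≈ (1/2)(157 + 731.1532) = 444.0766.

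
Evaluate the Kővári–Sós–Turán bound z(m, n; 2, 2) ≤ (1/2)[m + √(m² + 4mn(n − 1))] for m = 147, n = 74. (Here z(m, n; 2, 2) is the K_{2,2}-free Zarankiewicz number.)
z(147, 74; 2, 2) ≤ (1/2)[147 + √(147² + 4·147·74·73)] = (1/2)[147 + √3197985] = 967.6455

Kővári–Sós–Turán: let r_1, ..., r_147 be the row sums and z = Σ r_i the total number of 1s. Each pair of columns can share at most one row with both entries 1 (else a 2×2 all-ones block appears), so Σ_i C(r_i, 2) ≤ C(74, 2) = 2701. By convexity Σ_i C(r_i, 2) ≥ 147·C(z/147, 2) = z(z − 147)/(2·147), giving z² − 147z − 147·74·73 ≤ 0 and hence z ≤ (1/2)[147 + √(21609 + 4·794094)] = (1/2)[147 + √3197985] ≈ (1/2)(147 + 1788.2911) = 967.6455.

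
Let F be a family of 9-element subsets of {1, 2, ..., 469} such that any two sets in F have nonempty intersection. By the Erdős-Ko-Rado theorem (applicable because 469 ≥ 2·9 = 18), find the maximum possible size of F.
max |F| = C(468, 8) = 53743129524325098

Erdős-Ko-Rado (1961): when n ≥ 2k, max |F| = C(n−1, k−1). The bound is attained by the star {A : i ∈ A} for any fixed i ∈ [n]. Here C(469−1, 9−1) = C(468, 8) = 53743129524325098.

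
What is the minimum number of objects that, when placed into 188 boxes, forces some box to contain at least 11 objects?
n = (11 − 1)·188 + 1 = 1881

By the generalised pigeonhole principle, to guarantee some box contains ≥ r objects we need more than (r − 1) · k objects total. Threshold: n = (r − 1) · k + 1. With r = 11 and k = 188: n = 10 · 188 + 1 = 1880 + 1 = 1881. For n = 1880 = 10 · 188, we can put exactly 10 objects in every box, avoiding 11 in any single one — so 1881 is tight.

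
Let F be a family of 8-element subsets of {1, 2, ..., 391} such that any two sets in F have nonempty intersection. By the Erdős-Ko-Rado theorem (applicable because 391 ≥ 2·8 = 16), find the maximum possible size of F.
max |F| = C(390, 7) = 257932234834560

Erdős-Ko-Rado (1961): when n ≥ 2k, max |F| = C(n−1, k−1). The bound is attained by the star {A : i ∈ A} for any fixed i ∈ [n]. Here C(391−1, 8−1) = C(390, 7) = 257932234834560.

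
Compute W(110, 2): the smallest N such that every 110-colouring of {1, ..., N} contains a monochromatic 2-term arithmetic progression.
W(110, 2) = 110 + 1 = 111

A 2-term AP is any pair of integers, so a monochromatic 2-AP exists iff some colour is used at least twice. With 110 colours, the colouring i ↦ i on {1, ..., 110} uses each colour once, avoiding any monochromatic pair, so W(110, 2) > 110. For {1, ..., 111}, pigeonhole forces two integers of the same colour, which form a monochromatic 2-AP. Hence W(110, 2) = 111.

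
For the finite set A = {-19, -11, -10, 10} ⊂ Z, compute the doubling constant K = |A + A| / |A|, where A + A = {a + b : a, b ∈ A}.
K = |A + A| / |A| = 10/4 = 5/2

Enumerate A + A = {a + b : a, b ∈ A}. With |A| = 4, there are |A|^2 = 16 ordered sum pairs; collecting distinct values, A + A = {-38, -30, -29, -22, -21, -20, -9, -1, 0, 20}, so |A + A| = 10. Thus K = 10/4 = 5/2. For comparison, the minimum possible |A + A| over all 4-element sets is 2·4 − 1 = 7 (so min K = 7/4), attained only by arithmetic progressions.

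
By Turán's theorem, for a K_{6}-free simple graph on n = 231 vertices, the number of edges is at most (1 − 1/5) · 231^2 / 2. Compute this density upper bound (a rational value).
Turán density bound = (4/5) · 231^2/2 = 106722/5 ≈ 21344.4

Turán's theorem: ex(n, K_{r+1}) is achieved by the complete r-partite Turán graph T(n, r) with parts as balanced as possible, and is at most (1 − 1/r) · n^2/2. For r = 5, n = 231: the density bound is (4/5) · 53361/2 = 106722/5 ≈ 21344.4. The integer-valued extremum is e(T(231, 5)) = 21344, which is strictly less than the density bound 106722/5 since 5 ∤ 231 (the parts of T(231, 5) cannot all be equal).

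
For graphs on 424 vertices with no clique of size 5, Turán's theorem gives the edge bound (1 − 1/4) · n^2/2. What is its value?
Turán density bound = (3/4) · 424^2/2 = 67416

Turán's theorem: ex(n, K_{r+1}) is achieved by the complete r-partite Turán graph T(n, r) with parts as balanced as possible, and is at most (1 − 1/r) · n^2/2. For r = 4, n = 424: the density bound is (3/4) · 179776/2 = 67416. Since 4 ∣ 424, the Turán graph T(424, 4) has parts of equal size 106, and its edge count e(T(424, 4)) = 67416 attains the density bound exactly.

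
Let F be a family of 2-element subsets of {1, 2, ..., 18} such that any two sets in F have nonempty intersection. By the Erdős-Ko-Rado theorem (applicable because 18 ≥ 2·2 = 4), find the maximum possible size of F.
max |F| = C(17, 1) = 17

The Erdős-Ko-Rado theorem states: for n ≥ 2k, an intersecting family of k-subsets of an n-element set has size at most C(n − 1, k − 1), with equality for 'star' families {A ⊆ [n] : |A| = k, i ∈ A} (fix an element i). For n = 18, k = 2: C(17, 1) = 17.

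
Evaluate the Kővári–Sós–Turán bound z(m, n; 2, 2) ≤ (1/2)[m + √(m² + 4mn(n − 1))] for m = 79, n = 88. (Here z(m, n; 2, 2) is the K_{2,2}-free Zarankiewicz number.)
z(79, 88; 2, 2) ≤ (1/2)[79 + √(79² + 4·79·88·87)] = (1/2)[79 + √2425537] = 818.2068

Kővári–Sós–Turán: let r_1, ..., r_79 be the row sums and z = Σ r_i the total number of 1s. Each pair of columns can share at most one row with both entries 1 (else a 2×2 all-ones block appears), so Σ_i C(r_i, 2) ≤ C(88, 2) = 3828. By convexity Σ_i C(r_i, 2) ≥ 79·C(z/79, 2) = z(z − 79)/(2·79), giving z² − 79z − 79·88·87 ≤ 0 and hence z ≤ (1/2)[79 + √(6241 + 4·604824)] = (1/2)[79 + √2425537] ≈ (1/2)(79 + 1557.4136) = 818.2068.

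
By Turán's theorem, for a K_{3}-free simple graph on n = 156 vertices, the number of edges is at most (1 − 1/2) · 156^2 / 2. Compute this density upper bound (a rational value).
Turán density bound = (1/2) · 156^2/2 = 6084

Turán's theorem: ex(n, K_{r+1}) is achieved by the complete r-partite Turán graph T(n, r) with parts as balanced as possible, and is at most (1 − 1/r) · n^2/2. For r = 2, n = 156: the density bound is (1/2) · 24336/2 = 6084. Since 2 ∣ 156, the Turán graph T(156, 2) has parts of equal size 78, and its edge count e(T(156, 2)) = 6084 attains the density bound exactly.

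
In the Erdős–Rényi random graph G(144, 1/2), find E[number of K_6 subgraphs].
E[# K_6] = C(144, 6) · (1/2)^C(6, 2) = 11143364232 / 2^15 = 1392920529/4096 ≈ 340068.488525

For each 6-subset S of vertices (there are C(144, 6) = 11143364232 such S), let X_S = 1 if S induces a K_6 (all C(6, 2) = 15 edges present). Then P(X_S = 1) = (1/2)^15 = 1/32768. By linearity of expectation, E[# K_6] = C(144, 6) · (1/2)^15 = 11143364232 / 32768 = 1392920529/4096 ≈ 340068.488525.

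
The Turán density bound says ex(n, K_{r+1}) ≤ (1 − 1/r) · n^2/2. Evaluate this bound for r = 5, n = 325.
Turán density bound = (4/5) · 325^2/2 = 42250

Turán's theorem: ex(n, K_{r+1}) is achieved by the complete r-partite Turán graph T(n, r) with parts as balanced as possible, and is at most (1 − 1/r) · n^2/2. For r = 5, n = 325: the density bound is (4/5) · 105625/2 = 42250. Since 5 ∣ 325, the Turán graph T(325, 5) has parts of equal size 65, and its edge count e(T(325, 5)) = 42250 attains the density bound exactly.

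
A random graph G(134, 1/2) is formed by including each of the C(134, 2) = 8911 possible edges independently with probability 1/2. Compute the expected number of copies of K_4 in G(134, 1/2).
E[# K_4] = C(134, 4) · (1/2)^C(4, 2) = 12840751 / 2^6 = 200636.734375

For each 4-subset S of vertices (there are C(134, 4) = 12840751 such S), let X_S = 1 if S induces a K_4 (all C(4, 2) = 6 edges present). Then P(X_S = 1) = (1/2)^6 = 1/64. By linearity of expectation, E[# K_4] = C(134, 4) · (1/2)^6 = 12840751 / 64 = 200636.734375.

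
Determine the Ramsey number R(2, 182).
R(2, 182) = 182

R(2, k) = k for all k ≥ 2: in a 2-colouring of K_k, either some edge is red (a red K_2) or all edges are blue (a blue K_k). And K_{181} coloured all-blue has no blue K_182, so R(2, 182) > 181. Hence R(2, 182) = 182.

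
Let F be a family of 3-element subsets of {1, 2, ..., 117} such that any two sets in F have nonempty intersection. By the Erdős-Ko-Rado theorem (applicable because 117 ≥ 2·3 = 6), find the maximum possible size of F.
max |F| = C(116, 2) = 6670

Erdős-Ko-Rado (1961): when n ≥ 2k, max |F| = C(n−1, k−1). The bound is attained by the star {A : i ∈ A} for any fixed i ∈ [n]. Here C(117−1, 3−1) = C(116, 2) = 6670.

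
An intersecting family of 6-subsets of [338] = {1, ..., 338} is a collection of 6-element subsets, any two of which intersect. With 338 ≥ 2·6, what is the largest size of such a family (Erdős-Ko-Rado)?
max |F| = C(337, 5) = 35157941532

The Erdős-Ko-Rado theorem states: for n ≥ 2k, an intersecting family of k-subsets of an n-element set has size at most C(n − 1, k − 1), with equality for 'star' families {A ⊆ [n] : |A| = k, i ∈ A} (fix an element i). For n = 338, k = 6: C(337, 5) = 35157941532.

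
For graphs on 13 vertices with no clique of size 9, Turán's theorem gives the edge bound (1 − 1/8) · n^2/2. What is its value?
Turán density bound = (7/8) · 13^2/2 = 1183/16 ≈ 73.9375

Turán's theorem: ex(n, K_{r+1}) is achieved by the complete r-partite Turán graph T(n, r) with parts as balanced as possible, and is at most (1 − 1/r) · n^2/2. For r = 8, n = 13: the density bound is (7/8) · 169/2 = 1183/16 ≈ 73.9375. The integer-valued extremum is e(T(13, 8)) = 73, which is strictly less than the density bound 1183/16 since 8 ∤ 13 (the parts of T(13, 8) cannot all be equal).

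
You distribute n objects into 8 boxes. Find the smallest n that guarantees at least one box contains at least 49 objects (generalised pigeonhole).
n = (49 − 1)·8 + 1 = 385

By the generalised pigeonhole principle, to guarantee some box contains ≥ r objects we need more than (r − 1) · k objects total. Threshold: n = (r − 1) · k + 1. With r = 49 and k = 8: n = 48 · 8 + 1 = 384 + 1 = 385. For n = 384 = 48 · 8, we can put exactly 48 objects in every box, avoiding 49 in any single one — so 385 is tight.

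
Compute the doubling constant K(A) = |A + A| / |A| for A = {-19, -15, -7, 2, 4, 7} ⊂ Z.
K = |A + A| / |A| = 21/6 = 7/2

Enumerate A + A = {a + b : a, b ∈ A}. With |A| = 6, there are |A|^2 = 36 ordered sum pairs; collecting distinct values, A + A = {-38, -34, -30, -26, -22, -17, -15, -14, -13, -12, -11, -8, -5, -3, 0, 4, 6, 8, 9, 11, 14}, so |A + A| = 21. Thus K = 21/6 = 7/2. For comparison, the minimum possible |A + A| over all 6-element sets is 2·6 − 1 = 11 (so min K = 11/6), attained only by arithmetic progressions.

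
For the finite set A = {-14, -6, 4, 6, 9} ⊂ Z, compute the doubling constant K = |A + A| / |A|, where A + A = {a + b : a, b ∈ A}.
K = |A + A| / |A| = 15/5 = 3

Enumerate A + A = {a + b : a, b ∈ A}. With |A| = 5, there are |A|^2 = 25 ordered sum pairs; collecting distinct values, A + A = {-28, -20, -12, -10, -8, -5, -2, 0, 3, 8, 10, 12, 13, 15, 18}, so |A + A| = 15. Thus K = 15/5 = 3. For comparison, the minimum possible |A + A| over all 5-element sets is 2·5 − 1 = 9 (so min K = 9/5), attained only by arithmetic progressions.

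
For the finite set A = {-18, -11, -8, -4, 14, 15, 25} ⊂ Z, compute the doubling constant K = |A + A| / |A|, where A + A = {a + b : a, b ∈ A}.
K = |A + A| / |A| = 26/7

Enumerate A + A = {a + b : a, b ∈ A}. With |A| = 7, there are |A|^2 = 49 ordered sum pairs; collecting distinct values, A + A = {-36, -29, -26, -22, -19, -16, -15, -12, -8, -4, -3, 3, 4, 6, 7, 10, 11, 14, 17, 21, 28, 29, 30, 39, 40, 50}, so |A + A| = 26. Thus K = 26/7. For comparison, the minimum possible |A + A| over all 7-element sets is 2·7 − 1 = 13 (so min K = 13/7), attained only by arithmetic progressions.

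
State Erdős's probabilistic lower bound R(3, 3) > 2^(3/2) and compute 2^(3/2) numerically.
2^(3/2) = 2.8284; so R(3, 3) > 2.8284

Colour each edge of K_n uniformly at random with red/blue. The expected number of monochromatic K_3 is C(n, 3) · 2 · 2^(−C(3,2)). If C(n, 3) · 2^(1 − C(3,2)) < 1, then with positive probability no monochromatic K_3 exists, so R(3, 3) > n. The standard estimate C(n, 3) ≤ n^3/3! shows this inequality holds whenever n ≤ 2^(3/2) (since 3! · 2^(C(3,2) − 1) > 2^(3^2/2) ≥ n^3). Hence R(3, 3) > 2^(3/2) = 2.8284.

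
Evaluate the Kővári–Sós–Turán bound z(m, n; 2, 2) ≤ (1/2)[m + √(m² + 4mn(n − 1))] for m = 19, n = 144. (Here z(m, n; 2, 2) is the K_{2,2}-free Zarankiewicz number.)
z(19, 144; 2, 2) ≤ (1/2)[19 + √(19² + 4·19·144·143)] = (1/2)[19 + √1565353] = 635.0703

Kővári–Sós–Turán: let r_1, ..., r_19 be the row sums and z = Σ r_i the total number of 1s. Each pair of columns can share at most one row with both entries 1 (else a 2×2 all-ones block appears), so Σ_i C(r_i, 2) ≤ C(144, 2) = 10296. By convexity Σ_i C(r_i, 2) ≥ 19·C(z/19, 2) = z(z − 19)/(2·19), giving z² − 19z − 19·144·143 ≤ 0 and hence z ≤ (1/2)[19 + √(361 + 4·391248)] = (1/2)[19 + √1565353] ≈ (1/2)(19 + 1251.1407) = 635.0703.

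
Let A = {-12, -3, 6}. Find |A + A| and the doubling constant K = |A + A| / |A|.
K = |A + A| / |A| = 5/3

Enumerate A + A = {a + b : a, b ∈ A}. With |A| = 3, there are |A|^2 = 9 ordered sum pairs; collecting distinct values, A + A = {-24, -15, -6, 3, 12}, so |A + A| = 5. Thus K = 5/3. Here |A + A| = 2|A| − 1 = 5, the minimum possible — so K = 5/3 is minimal, which holds iff A is an arithmetic progression.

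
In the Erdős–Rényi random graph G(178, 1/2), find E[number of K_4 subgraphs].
E[# K_4] = C(178, 4) · (1/2)^C(4, 2) = 40432700 / 2^6 = 10108175/16 = 631760.9375

For each 4-subset S of vertices (there are C(178, 4) = 40432700 such S), let X_S = 1 if S induces a K_4 (all C(4, 2) = 6 edges present). Then P(X_S = 1) = (1/2)^6 = 1/64. By linearity of expectation, E[# K_4] = C(178, 4) · (1/2)^6 = 40432700 / 64 = 10108175/16 = 631760.9375.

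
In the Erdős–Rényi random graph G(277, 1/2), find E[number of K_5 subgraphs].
E[# K_5] = C(277, 5) · (1/2)^C(5, 2) = 13105497405 / 2^10 ≈ 12798337.309570

For each 5-subset S of vertices (there are C(277, 5) = 13105497405 such S), let X_S = 1 if S induces a K_5 (all C(5, 2) = 10 edges present). Then P(X_S = 1) = (1/2)^10 = 1/1024. By linearity of expectation, E[# K_5] = C(277, 5) · (1/2)^10 = 13105497405 / 1024 ≈ 12798337.309570.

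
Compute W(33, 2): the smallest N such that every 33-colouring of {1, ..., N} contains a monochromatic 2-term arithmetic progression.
W(33, 2) = 33 + 1 = 34

A 2-term AP is any pair of integers, so a monochromatic 2-AP exists iff some colour is used at least twice. With 33 colours, the colouring i ↦ i on {1, ..., 33} uses each colour once, avoiding any monochromatic pair, so W(33, 2) > 33. For {1, ..., 34}, pigeonhole forces two integers of the same colour, which form a monochromatic 2-AP. Hence W(33, 2) = 34.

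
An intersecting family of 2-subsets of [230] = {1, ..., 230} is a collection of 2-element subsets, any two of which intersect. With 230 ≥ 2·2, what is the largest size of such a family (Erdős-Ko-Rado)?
max |F| = C(229, 1) = 229

Erdős-Ko-Rado (1961): when n ≥ 2k, max |F| = C(n−1, k−1). The bound is attained by the star {A : i ∈ A} for any fixed i ∈ [n]. Here C(230−1, 2−1) = C(229, 1) = 229.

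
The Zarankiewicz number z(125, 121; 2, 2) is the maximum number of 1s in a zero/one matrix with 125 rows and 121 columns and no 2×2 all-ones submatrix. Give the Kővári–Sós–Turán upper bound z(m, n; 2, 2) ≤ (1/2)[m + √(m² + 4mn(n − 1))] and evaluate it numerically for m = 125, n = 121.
z(125, 121; 2, 2) ≤ (1/2)[125 + √(125² + 4·125·121·120)] = (1/2)[125 + √7275625] = 1411.1683

Kővári–Sós–Turán: let r_1, ..., r_125 be the row sums and z = Σ r_i the total number of 1s. Each pair of columns can share at most one row with both entries 1 (else a 2×2 all-ones block appears), so Σ_i C(r_i, 2) ≤ C(121, 2) = 7260. By convexity Σ_i C(r_i, 2) ≥ 125·C(z/125, 2) = z(z − 125)/(2·125), giving z² − 125z − 125·121·120 ≤ 0 and hence z ≤ (1/2)[125 + √(15625 + 4·1815000)] = (1/2)[125 + √7275625] ≈ (1/2)(125 + 2697.3366) = 1411.1683.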